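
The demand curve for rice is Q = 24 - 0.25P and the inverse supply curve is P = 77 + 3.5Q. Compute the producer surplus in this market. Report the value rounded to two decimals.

11.23

Rewriting demand in inverse form: P = 96 - 4Q.
Set 96 - 4Q = 77 + 3.5Q, which gives 19 = 7.5Q, so Q* = 2.5333 and P* = 96 - 4(2.5333) = 85.8667.
PS is the area between P* and the supply curve from 0 to Q*: (1/2)(2.5333)(8.8667) = 11.2311.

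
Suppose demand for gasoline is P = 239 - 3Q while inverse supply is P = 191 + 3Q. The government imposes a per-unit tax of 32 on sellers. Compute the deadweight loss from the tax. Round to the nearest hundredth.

85.33

Pre-tax equilibrium: 239 - 3Q = 191 + 3Q gives Q* = 8, P* = 215.
With the tax, sellers need 32 more per unit: 239 - 3Q = 191 + 3Q + 32, so Q_t = 2.6667. Buyers pay P_b = 231; sellers receive P_s = P_b - 32 = 199.
Deadweight loss is the triangle between the curves from Q_t to Q*: (1/2)(8 - 2.6667)(32) = 85.3333.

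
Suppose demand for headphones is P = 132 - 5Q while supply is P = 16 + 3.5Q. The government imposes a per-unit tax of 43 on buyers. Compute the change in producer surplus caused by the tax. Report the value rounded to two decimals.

-196.85

Without the tax, 132 - 5Q = 16 + 3.5Q so Q* = 13.6471 and P* = 63.7647.
A tax on buyers shifts demand down by 43: (132 - 43) - 5Q = 16 + 3.5Q, so Q_t = 8.5882. Buyers pay P_b = 89.0588; sellers receive P_s = P_b - 43 = 46.0588.
Producers lose the trapezoid between P_s and P* out to Q_t plus the triangle from Q_t to Q*: change in PS = 129.0761 - 325.9239 = -196.8478.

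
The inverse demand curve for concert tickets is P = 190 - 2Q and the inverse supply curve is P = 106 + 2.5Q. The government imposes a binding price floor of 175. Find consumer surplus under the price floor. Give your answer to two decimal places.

Free-market equilibrium: 190 - 2Q = 106 + 2.5Q gives Q* = 18.6667, P* = 152.6667.
At P = 175, buyers demand (190 - 175)/2 = 7.5 while sellers would supply more, so the quantity traded is 7.5 at price 175.
CS is the triangle under demand above 175: (1/2)(7.5)(190 - 175) = 56.25.

56.25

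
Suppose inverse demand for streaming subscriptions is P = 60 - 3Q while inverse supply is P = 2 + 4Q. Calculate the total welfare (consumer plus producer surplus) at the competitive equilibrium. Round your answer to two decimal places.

240.29

Setting demand equal to supply, 58 = 7Q, so Q* = 8.2857 and P* = 35.1429.
CS = (1/2)(8.2857)(24.8571) = 102.9796 and PS = (1/2)(8.2857)(33.1429) = 137.3061, so total surplus = 240.2857.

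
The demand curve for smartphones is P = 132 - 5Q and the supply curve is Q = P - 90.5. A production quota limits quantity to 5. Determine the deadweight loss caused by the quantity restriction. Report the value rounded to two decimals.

Rewriting supply in inverse form: P = 90.5 + Q.
Without the quota, 132 - 5Q = 90.5 + Q gives Q* = 6.9167.
At Q = 5 the demand price is 132 - 5(5) = 107 and the supply price is 90.5 + (5) = 95.5.
DWL = (1/2)(gap between curves at 5) x (Q* - 5) = (1/2)(11.5)(1.9167) = 11.0208.

11.02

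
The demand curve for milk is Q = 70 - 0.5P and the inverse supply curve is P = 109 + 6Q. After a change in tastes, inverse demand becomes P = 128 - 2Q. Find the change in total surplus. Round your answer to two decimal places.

Rewriting demand in inverse form: P = 140 - 2Q.
Initial equilibrium: Q_0 = 3.875, P_0 = 132.25; CS_0 = (1/2)(3.875)(7.75) = 15.0156, PS_0 = (1/2)(3.875)(23.25) = 45.0469.
New equilibrium: 128 - 2Q = 109 + 6Q gives Q_1 = 2.375, P_1 = 123.25; CS_1 = 5.6406, PS_1 = 16.9219.
Change in total surplus = (5.6406 + 16.9219) - (15.0156 + 45.0469) = -37.5.

-37.50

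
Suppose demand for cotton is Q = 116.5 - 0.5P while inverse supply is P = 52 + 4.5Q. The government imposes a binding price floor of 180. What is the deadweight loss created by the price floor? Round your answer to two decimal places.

5.89

Rewriting demand in inverse form: P = 233 - 2Q.
Without the control, 233 - 2Q = 52 + 4.5Q so Q* = 27.8462 and P* = 177.3077.
At the floor price 180, quantity demanded is (233 - 180)/2 = 26.5; demand is the short side, so Q = 26.5 trades at P = 180.
At Q = 26.5 the demand price is 180 and the supply price is 171.25. Deadweight loss is the triangle between the curves from 26.5 to 27.8462: (1/2)(180 - 171.25)(27.8462 - 26.5) = 5.8894.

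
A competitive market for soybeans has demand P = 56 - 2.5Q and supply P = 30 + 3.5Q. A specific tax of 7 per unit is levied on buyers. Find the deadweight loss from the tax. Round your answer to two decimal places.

4.08

Pre-tax equilibrium: 56 - 2.5Q = 30 + 3.5Q gives Q* = 4.3333, P* = 45.1667.
With the tax, buyers' net willingness to pay falls by 7: (56 - 7) - 2.5Q = 30 + 3.5Q, so Q_t = 3.1667. Buyers pay P_b = 48.0833; sellers receive P_s = P_b - 7 = 41.0833.
The welfare triangle lost has base Q* - Q_t = 1.1667 and height t = 7, so DWL = (1/2)(1.1667)(7) = 4.0833.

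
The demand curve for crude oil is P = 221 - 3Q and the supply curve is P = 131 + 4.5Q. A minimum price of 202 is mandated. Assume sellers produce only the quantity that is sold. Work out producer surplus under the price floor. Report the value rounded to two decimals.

Without the control, 221 - 3Q = 131 + 4.5Q so Q* = 12 and P* = 185.
At P = 202, buyers demand (221 - 202)/3 = 6.3333 while sellers would supply more, so the quantity traded is 6.3333 at price 202.
The supply price at Q = 6.3333 is 159.5. PS is the trapezoid between 202 and supply over [0, 6.3333]: (1/2)[(202 - 131) + (202 - 159.5)](6.3333) = 359.4167.

359.42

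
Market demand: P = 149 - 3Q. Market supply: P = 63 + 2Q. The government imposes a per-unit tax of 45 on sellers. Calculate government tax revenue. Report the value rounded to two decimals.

Without the tax, 149 - 3Q = 63 + 2Q so Q* = 17.2 and P* = 97.4.
A tax on sellers shifts supply up by 45: 149 - 3Q = 63 + 2Q + 45, so Q_t = 8.2. Buyers pay P_b = 124.4; sellers receive P_s = P_b - 45 = 79.4.
Tax revenue = t x Q_t = 45 x 8.2 = 369.

369.00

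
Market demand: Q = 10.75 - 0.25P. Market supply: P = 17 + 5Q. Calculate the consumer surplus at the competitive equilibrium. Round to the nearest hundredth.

16.69

Rewriting demand in inverse form: P = 43 - 4Q.
Equilibrium: 43 - 4Q = 17 + 5Q, so Q* = 2.8889 and P* = 31.4444.
CS is the area between the demand curve and P* from 0 to Q*: (1/2)(2.8889)(11.5556) = 16.6914.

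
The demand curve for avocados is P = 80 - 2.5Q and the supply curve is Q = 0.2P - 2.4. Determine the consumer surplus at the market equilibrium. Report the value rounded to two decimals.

102.76

Rewriting supply in inverse form: P = 12 + 5Q.
Setting demand equal to supply, 68 = 7.5Q, so Q* = 9.0667 and P* = 57.3333.
The demand choke price is 80, so CS = (1/2)(Q*)(80 - P*) = (1/2)(9.0667)(22.6667) = 102.7556.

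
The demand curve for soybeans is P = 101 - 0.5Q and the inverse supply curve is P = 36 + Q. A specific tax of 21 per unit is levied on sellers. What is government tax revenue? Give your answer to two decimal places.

Without the tax, 101 - 0.5Q = 36 + Q so Q* = 43.3333 and P* = 79.3333.
A tax on sellers shifts supply up by 21: 101 - 0.5Q = 36 + Q + 21, so Q_t = 29.3333. Buyers pay P_b = 86.3333; sellers receive P_s = P_b - 21 = 65.3333.
Revenue is the tax times quantity traded: 21 x 29.3333 = 616.

616.00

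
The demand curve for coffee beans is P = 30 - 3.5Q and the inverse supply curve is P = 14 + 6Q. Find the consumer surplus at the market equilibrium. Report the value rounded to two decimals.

Set 30 - 3.5Q = 14 + 6Q, which gives 16 = 9.5Q, so Q* = 1.6842 and P* = 30 - 3.5(1.6842) = 24.1053.
Consumer surplus is the triangle under demand above P*: (1/2)(1.6842)(30 - 24.1053) = (1/2)(1.6842)(5.8947) = 4.964.

4.96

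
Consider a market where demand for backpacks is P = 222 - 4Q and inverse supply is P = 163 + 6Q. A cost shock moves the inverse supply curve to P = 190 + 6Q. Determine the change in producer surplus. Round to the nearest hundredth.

-73.71

Initial equilibrium: Q_0 = 5.9, P_0 = 198.4; CS_0 = (1/2)(5.9)(23.6) = 69.62, PS_0 = (1/2)(5.9)(35.4) = 104.43.
New equilibrium: 222 - 4Q = 190 + 6Q gives Q_1 = 3.2, P_1 = 209.2; CS_1 = 20.48, PS_1 = 30.72.
Change in producer surplus = 30.72 - 104.43 = -73.71.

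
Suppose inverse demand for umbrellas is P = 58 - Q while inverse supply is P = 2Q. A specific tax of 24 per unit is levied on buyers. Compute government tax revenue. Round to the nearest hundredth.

Without the tax, 58 - Q = 2Q so Q* = 19.3333 and P* = 38.6667.
With the tax, buyers' net willingness to pay falls by 24: (58 - 24) - Q = 2Q, so Q_t = 11.3333. Buyers pay P_b = 46.6667; sellers receive P_s = P_b - 24 = 22.6667.
Tax revenue = t x Q_t = 24 x 11.3333 = 272.

272.00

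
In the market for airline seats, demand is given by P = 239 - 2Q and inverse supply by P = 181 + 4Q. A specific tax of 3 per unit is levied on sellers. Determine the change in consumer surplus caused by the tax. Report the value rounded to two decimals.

Pre-tax equilibrium: 239 - 2Q = 181 + 4Q gives Q* = 9.6667, P* = 219.6667.
With the tax, sellers need 3 more per unit: 239 - 2Q = 181 + 4Q + 3, so Q_t = 9.1667. Buyers pay P_b = 220.6667; sellers receive P_s = P_b - 3 = 217.6667.
Consumers lose the trapezoid between P* and P_b out to Q_t plus the triangle from Q_t to Q*: change in CS = 84.0278 - 93.4444 = -9.4167.

-9.42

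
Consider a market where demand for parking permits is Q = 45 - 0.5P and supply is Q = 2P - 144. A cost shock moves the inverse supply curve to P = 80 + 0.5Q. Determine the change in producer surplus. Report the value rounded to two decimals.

Rewriting demand in inverse form: P = 90 - 2Q.
Rewriting supply in inverse form: P = 72 + 0.5Q.
Initial equilibrium: Q_0 = 7.2, P_0 = 75.6; CS_0 = (1/2)(7.2)(14.4) = 51.84, PS_0 = (1/2)(7.2)(3.6) = 12.96.
New equilibrium: 90 - 2Q = 80 + 0.5Q gives Q_1 = 4, P_1 = 82; CS_1 = 16, PS_1 = 4.
Change in producer surplus = 4 - 12.96 = -8.96.

-8.96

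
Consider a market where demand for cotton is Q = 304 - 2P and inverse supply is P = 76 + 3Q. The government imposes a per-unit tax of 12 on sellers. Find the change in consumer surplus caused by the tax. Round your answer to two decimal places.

-34.29

Rewriting demand in inverse form: P = 152 - 0.5Q.
Without the tax, 152 - 0.5Q = 76 + 3Q so Q* = 21.7143 and P* = 141.1429.
With the tax, sellers need 12 more per unit: 152 - 0.5Q = 76 + 3Q + 12, so Q_t = 18.2857. Buyers pay P_b = 142.8571; sellers receive P_s = P_b - 12 = 130.8571.
Consumers lose the trapezoid between P* and P_b out to Q_t plus the triangle from Q_t to Q*: change in CS = 83.5918 - 117.8776 = -34.2857.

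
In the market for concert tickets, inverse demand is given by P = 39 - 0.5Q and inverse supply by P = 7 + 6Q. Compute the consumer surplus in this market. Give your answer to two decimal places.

6.06

Setting demand equal to supply, 32 = 6.5Q, so Q* = 4.9231 and P* = 36.5385.
The demand choke price is 39, so CS = (1/2)(Q*)(39 - P*) = (1/2)(4.9231)(2.4615) = 6.0592.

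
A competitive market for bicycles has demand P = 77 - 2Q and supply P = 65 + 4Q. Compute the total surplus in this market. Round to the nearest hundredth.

12.00

Setting demand equal to supply, 12 = 6Q, so Q* = 2 and P* = 73.
CS = (1/2)(2)(4) = 4 and PS = (1/2)(2)(8) = 8, so total surplus = 12.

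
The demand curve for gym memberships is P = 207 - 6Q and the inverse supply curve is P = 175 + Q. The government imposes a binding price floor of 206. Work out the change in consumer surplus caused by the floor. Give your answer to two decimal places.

-62.61

Free-market equilibrium: 207 - 6Q = 175 + Q gives Q* = 4.5714, P* = 179.5714.
At the floor price 206, quantity demanded is (207 - 206)/6 = 0.1667; demand is the short side, so Q = 0.1667 trades at P = 206.
CS goes from (1/2)(4.5714)(27.4286) = 62.6939 to 0.0833 (computed as (207 - 206)(0.1667) - (1/2)(6)(0.1667)^2), a change of -62.6105.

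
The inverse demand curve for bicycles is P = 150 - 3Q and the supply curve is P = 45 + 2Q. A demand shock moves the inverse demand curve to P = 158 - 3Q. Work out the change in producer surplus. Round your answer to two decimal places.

Initial equilibrium: Q_0 = 21, P_0 = 87; CS_0 = (1/2)(21)(63) = 661.5, PS_0 = (1/2)(21)(42) = 441.
New equilibrium: 158 - 3Q = 45 + 2Q gives Q_1 = 22.6, P_1 = 90.2; CS_1 = 766.14, PS_1 = 510.76.
Change in producer surplus = 510.76 - 441 = 69.76.

69.76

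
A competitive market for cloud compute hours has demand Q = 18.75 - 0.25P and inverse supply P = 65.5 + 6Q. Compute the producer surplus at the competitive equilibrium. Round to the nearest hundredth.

Rewriting demand in inverse form: P = 75 - 4Q.
Set 75 - 4Q = 65.5 + 6Q, which gives 9.5 = 10Q, so Q* = 0.95 and P* = 75 - 4(0.95) = 71.2.
Producer surplus is the triangle above supply below P*: (1/2)(0.95)(71.2 - 65.5) = (1/2)(0.95)(5.7) = 2.7075.

2.71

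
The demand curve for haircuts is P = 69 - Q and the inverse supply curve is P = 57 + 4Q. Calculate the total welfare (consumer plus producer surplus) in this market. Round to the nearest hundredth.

Equilibrium: 69 - Q = 57 + 4Q, so Q* = 2.4 and P* = 66.6.
CS = (1/2)(2.4)(2.4) = 2.88 and PS = (1/2)(2.4)(9.6) = 11.52, so total surplus = 14.4.

14.40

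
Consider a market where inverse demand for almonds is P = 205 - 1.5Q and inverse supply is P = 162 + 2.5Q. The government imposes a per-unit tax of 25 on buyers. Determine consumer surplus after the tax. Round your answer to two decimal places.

Pre-tax equilibrium: 205 - 1.5Q = 162 + 2.5Q gives Q* = 10.75, P* = 188.875.
A tax on buyers shifts demand down by 25: (205 - 25) - 1.5Q = 162 + 2.5Q, so Q_t = 4.5. Buyers pay P_b = 198.25; sellers receive P_s = P_b - 25 = 173.25.
Consumer surplus is the triangle under demand above P_b: (1/2)(4.5)(205 - 198.25) = 15.1875.

15.19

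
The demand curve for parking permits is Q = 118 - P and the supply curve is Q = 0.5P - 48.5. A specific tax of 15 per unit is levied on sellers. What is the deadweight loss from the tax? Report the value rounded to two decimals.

37.50

Rewriting demand in inverse form: P = 118 - Q.
Rewriting supply in inverse form: P = 97 + 2Q.
Without the tax, 118 - Q = 97 + 2Q so Q* = 7 and P* = 111.
With the tax, sellers need 15 more per unit: 118 - Q = 97 + 2Q + 15, so Q_t = 2. Buyers pay P_b = 116; sellers receive P_s = P_b - 15 = 101.
The welfare triangle lost has base Q* - Q_t = 5 and height t = 15, so DWL = (1/2)(5)(15) = 37.5.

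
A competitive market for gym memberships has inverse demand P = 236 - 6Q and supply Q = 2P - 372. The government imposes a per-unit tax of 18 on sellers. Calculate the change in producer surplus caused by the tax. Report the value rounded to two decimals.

-8.73

Rewriting supply in inverse form: P = 186 + 0.5Q.
Pre-tax equilibrium: 236 - 6Q = 186 + 0.5Q gives Q* = 7.6923, P* = 189.8462.
A tax on sellers shifts supply up by 18: 236 - 6Q = 186 + 0.5Q + 18, so Q_t = 4.9231. Buyers pay P_b = 206.4615; sellers receive P_s = P_b - 18 = 188.4615.
PS falls from (1/2)(7.6923)(3.8462) = 14.7929 to (1/2)(4.9231)(2.4615) = 6.0592, a change of -8.7337.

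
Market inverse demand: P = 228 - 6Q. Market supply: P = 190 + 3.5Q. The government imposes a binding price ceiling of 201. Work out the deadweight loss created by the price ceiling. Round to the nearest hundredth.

3.49

Without the control, 228 - 6Q = 190 + 3.5Q so Q* = 4 and P* = 204.
At the ceiling price 201, quantity supplied is (201 - 190)/3.5 = 3.1429; supply is the short side, so Q = 3.1429 trades at P = 201.
At Q = 3.1429 the demand price is 209.1429 and the supply price is 201. Deadweight loss is the triangle between the curves from 3.1429 to 4: (1/2)(209.1429 - 201)(4 - 3.1429) = 3.4898.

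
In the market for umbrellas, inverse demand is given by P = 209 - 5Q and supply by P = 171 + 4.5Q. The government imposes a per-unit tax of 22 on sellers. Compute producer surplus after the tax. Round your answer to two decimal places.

Without the tax, 209 - 5Q = 171 + 4.5Q so Q* = 4 and P* = 189.
With the tax, sellers need 22 more per unit: 209 - 5Q = 171 + 4.5Q + 22, so Q_t = 1.6842. Buyers pay P_b = 200.5789; sellers receive P_s = P_b - 22 = 178.5789.
Producer surplus is the triangle above supply below P_s: (1/2)(1.6842)(178.5789 - 171) = 6.3823.

6.38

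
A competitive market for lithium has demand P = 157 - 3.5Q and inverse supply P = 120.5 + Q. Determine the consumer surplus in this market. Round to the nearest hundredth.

Equilibrium: 157 - 3.5Q = 120.5 + Q, so Q* = 8.1111 and P* = 128.6111.
Consumer surplus is the triangle under demand above P*: (1/2)(8.1111)(157 - 128.6111) = (1/2)(8.1111)(28.3889) = 115.1327.

115.13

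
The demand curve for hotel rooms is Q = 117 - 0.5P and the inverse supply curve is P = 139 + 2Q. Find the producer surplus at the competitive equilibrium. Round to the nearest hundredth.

Rewriting demand in inverse form: P = 234 - 2Q.
Equilibrium: 234 - 2Q = 139 + 2Q, so Q* = 23.75 and P* = 186.5.
Producer surplus is the triangle above supply below P*: (1/2)(23.75)(186.5 - 139) = (1/2)(23.75)(47.5) = 564.0625.

564.06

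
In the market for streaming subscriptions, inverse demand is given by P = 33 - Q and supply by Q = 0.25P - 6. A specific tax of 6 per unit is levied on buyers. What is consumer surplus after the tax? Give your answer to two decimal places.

0.18

Rewriting supply in inverse form: P = 24 + 4Q.
Without the tax, 33 - Q = 24 + 4Q so Q* = 1.8 and P* = 31.2.
A tax on buyers shifts demand down by 6: (33 - 6) - Q = 24 + 4Q, so Q_t = 0.6. Buyers pay P_b = 32.4; sellers receive P_s = P_b - 6 = 26.4.
Consumer surplus is the triangle under demand above P_b: (1/2)(0.6)(33 - 32.4) = 0.18.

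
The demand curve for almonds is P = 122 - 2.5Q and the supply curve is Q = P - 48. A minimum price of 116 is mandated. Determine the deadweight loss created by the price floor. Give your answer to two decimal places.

614.77

Rewriting supply in inverse form: P = 48 + Q.
Free-market equilibrium: 122 - 2.5Q = 48 + Q gives Q* = 21.1429, P* = 69.1429.
At P = 116, buyers demand (122 - 116)/2.5 = 2.4 while sellers would supply more, so the quantity traded is 2.4 at price 116.
At Q = 2.4 the demand price is 116 and the supply price is 50.4. Deadweight loss is the triangle between the curves from 2.4 to 21.1429: (1/2)(116 - 50.4)(21.1429 - 2.4) = 614.7657.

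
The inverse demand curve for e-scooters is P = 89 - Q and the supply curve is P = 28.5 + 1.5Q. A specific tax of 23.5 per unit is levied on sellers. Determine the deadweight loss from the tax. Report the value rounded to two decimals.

110.45

Pre-tax equilibrium: 89 - Q = 28.5 + 1.5Q gives Q* = 24.2, P* = 64.8.
With the tax, sellers need 23.5 more per unit: 89 - Q = 28.5 + 1.5Q + 23.5, so Q_t = 14.8. Buyers pay P_b = 74.2; sellers receive P_s = P_b - 23.5 = 50.7.
Deadweight loss is the triangle between the curves from Q_t to Q*: (1/2)(24.2 - 14.8)(23.5) = 110.45.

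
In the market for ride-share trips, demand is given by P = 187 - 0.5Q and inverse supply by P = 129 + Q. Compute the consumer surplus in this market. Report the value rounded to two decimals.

Equilibrium: 187 - 0.5Q = 129 + Q, so Q* = 38.6667 and P* = 167.6667.
Consumer surplus is the triangle under demand above P*: (1/2)(38.6667)(187 - 167.6667) = (1/2)(38.6667)(19.3333) = 373.7778.

373.78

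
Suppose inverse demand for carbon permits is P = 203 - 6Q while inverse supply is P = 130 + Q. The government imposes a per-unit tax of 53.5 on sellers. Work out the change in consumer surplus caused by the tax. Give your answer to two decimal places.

Without the tax, 203 - 6Q = 130 + Q so Q* = 10.4286 and P* = 140.4286.
With the tax, sellers need 53.5 more per unit: 203 - 6Q = 130 + Q + 53.5, so Q_t = 2.7857. Buyers pay P_b = 186.2857; sellers receive P_s = P_b - 53.5 = 132.7857.
Consumers lose the trapezoid between P* and P_b out to Q_t plus the triangle from Q_t to Q*: change in CS = 23.2806 - 326.2653 = -302.9847.

-302.98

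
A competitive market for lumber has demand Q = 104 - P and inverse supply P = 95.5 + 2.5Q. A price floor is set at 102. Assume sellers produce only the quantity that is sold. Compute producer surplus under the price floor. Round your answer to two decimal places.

Rewriting demand in inverse form: P = 104 - Q.
Without the control, 104 - Q = 95.5 + 2.5Q so Q* = 2.4286 and P* = 101.5714.
At the floor price 102, quantity demanded is (104 - 102)/1 = 2; demand is the short side, so Q = 2 trades at P = 102.
The supply price at Q = 2 is 100.5. PS is the trapezoid between 102 and supply over [0, 2]: (1/2)[(102 - 95.5) + (102 - 100.5)](2) = 8.

8.00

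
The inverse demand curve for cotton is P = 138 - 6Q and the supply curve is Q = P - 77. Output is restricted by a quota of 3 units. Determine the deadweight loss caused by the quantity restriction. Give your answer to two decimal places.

Rewriting supply in inverse form: P = 77 + Q.
Unrestricted equilibrium: Q* = (138 - 77)/(6 + 1) = 8.7143.
At Q = 3 the demand price is 138 - 6(3) = 120 and the supply price is 77 + (3) = 80.
Deadweight loss is the triangle between the curves from 3 to 8.7143: (1/2)(120 - 80)(8.7143 - 3) = 114.2857.

114.29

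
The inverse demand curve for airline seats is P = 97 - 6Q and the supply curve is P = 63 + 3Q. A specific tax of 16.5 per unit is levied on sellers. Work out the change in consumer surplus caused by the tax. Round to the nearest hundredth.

Pre-tax equilibrium: 97 - 6Q = 63 + 3Q gives Q* = 3.7778, P* = 74.3333.
With the tax, sellers need 16.5 more per unit: 97 - 6Q = 63 + 3Q + 16.5, so Q_t = 1.9444. Buyers pay P_b = 85.3333; sellers receive P_s = P_b - 16.5 = 68.8333.
CS falls from (1/2)(3.7778)(22.6667) = 42.8148 to (1/2)(1.9444)(11.6667) = 11.3426, a change of -31.4722.

-31.47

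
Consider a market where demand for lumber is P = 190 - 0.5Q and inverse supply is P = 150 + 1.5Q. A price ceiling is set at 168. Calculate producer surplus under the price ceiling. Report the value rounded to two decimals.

108.00

Free-market equilibrium: 190 - 0.5Q = 150 + 1.5Q gives Q* = 20, P* = 180.
At the ceiling price 168, quantity supplied is (168 - 150)/1.5 = 12; supply is the short side, so Q = 12 trades at P = 168.
PS is the triangle above supply below 168: (1/2)(12)(168 - 150) = 108.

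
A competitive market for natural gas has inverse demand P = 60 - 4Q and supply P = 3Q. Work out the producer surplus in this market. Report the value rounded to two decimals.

110.20

Setting demand equal to supply, 60 = 7Q, so Q* = 8.5714 and P* = 25.7143.
PS is the area between P* and the supply curve from 0 to Q*: (1/2)(8.5714)(25.7143) = 110.2041.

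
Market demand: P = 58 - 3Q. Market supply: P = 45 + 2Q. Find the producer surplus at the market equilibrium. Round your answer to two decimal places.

6.76

Setting demand equal to supply, 13 = 5Q, so Q* = 2.6 and P* = 50.2.
Producer surplus is the triangle above supply below P*: (1/2)(2.6)(50.2 - 45) = (1/2)(2.6)(5.2) = 6.76.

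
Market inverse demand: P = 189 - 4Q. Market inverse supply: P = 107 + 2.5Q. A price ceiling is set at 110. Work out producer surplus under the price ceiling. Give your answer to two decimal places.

1.80

Without the control, 189 - 4Q = 107 + 2.5Q so Q* = 12.6154 and P* = 138.5385.
At the ceiling price 110, quantity supplied is (110 - 107)/2.5 = 1.2; supply is the short side, so Q = 1.2 trades at P = 110.
PS is the triangle above supply below 110: (1/2)(1.2)(110 - 107) = 1.8.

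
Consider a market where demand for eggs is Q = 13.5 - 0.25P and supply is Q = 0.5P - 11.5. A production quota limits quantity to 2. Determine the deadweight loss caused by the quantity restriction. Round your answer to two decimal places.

Rewriting demand in inverse form: P = 54 - 4Q.
Rewriting supply in inverse form: P = 23 + 2Q.
Unrestricted equilibrium: Q* = (54 - 23)/(4 + 2) = 5.1667.
At Q = 2 the demand price is 54 - 4(2) = 46 and the supply price is 23 + 2(2) = 27.
Deadweight loss is the triangle between the curves from 2 to 5.1667: (1/2)(46 - 27)(5.1667 - 2) = 30.0833.

30.08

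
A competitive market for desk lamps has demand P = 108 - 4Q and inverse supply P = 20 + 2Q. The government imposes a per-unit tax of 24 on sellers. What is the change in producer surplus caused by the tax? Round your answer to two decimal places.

-101.33

Pre-tax equilibrium: 108 - 4Q = 20 + 2Q gives Q* = 14.6667, P* = 49.3333.
A tax on sellers shifts supply up by 24: 108 - 4Q = 20 + 2Q + 24, so Q_t = 10.6667. Buyers pay P_b = 65.3333; sellers receive P_s = P_b - 24 = 41.3333.
PS falls from (1/2)(14.6667)(29.3333) = 215.1111 to (1/2)(10.6667)(21.3333) = 113.7778, a change of -101.3333.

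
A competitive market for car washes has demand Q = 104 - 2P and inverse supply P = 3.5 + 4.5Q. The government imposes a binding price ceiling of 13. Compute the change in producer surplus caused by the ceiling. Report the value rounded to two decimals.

Rewriting demand in inverse form: P = 52 - 0.5Q.
Free-market equilibrium: 52 - 0.5Q = 3.5 + 4.5Q gives Q* = 9.7, P* = 47.15.
At the ceiling price 13, quantity supplied is (13 - 3.5)/4.5 = 2.1111; supply is the short side, so Q = 2.1111 trades at P = 13.
PS goes from (1/2)(9.7)(43.65) = 211.7025 to 10.0278 (computed as (13 - 3.5)(2.1111) - (1/2)(4.5)(2.1111)^2), a change of -201.6747.

-201.67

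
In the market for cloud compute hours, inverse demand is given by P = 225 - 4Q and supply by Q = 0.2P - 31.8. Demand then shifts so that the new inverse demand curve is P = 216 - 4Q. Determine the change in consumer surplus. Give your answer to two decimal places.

-27.33

Rewriting supply in inverse form: P = 159 + 5Q.
Initial equilibrium: Q_0 = 7.3333, P_0 = 195.6667; CS_0 = (1/2)(7.3333)(29.3333) = 107.5556, PS_0 = (1/2)(7.3333)(36.6667) = 134.4444.
New equilibrium: 216 - 4Q = 159 + 5Q gives Q_1 = 6.3333, P_1 = 190.6667; CS_1 = 80.2222, PS_1 = 100.2778.
Change in consumer surplus = 80.2222 - 107.5556 = -27.3333.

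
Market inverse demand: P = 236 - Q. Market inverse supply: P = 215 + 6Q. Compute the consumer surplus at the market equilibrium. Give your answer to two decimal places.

4.50

Setting demand equal to supply, 21 = 7Q, so Q* = 3 and P* = 233.
CS is the area between the demand curve and P* from 0 to Q*: (1/2)(3)(3) = 4.5.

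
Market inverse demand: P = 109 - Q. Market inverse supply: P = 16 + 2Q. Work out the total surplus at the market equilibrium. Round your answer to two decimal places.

Set 109 - Q = 16 + 2Q, which gives 93 = 3Q, so Q* = 31 and P* = 109 - (31) = 78.
CS = (1/2)(31)(31) = 480.5 and PS = (1/2)(31)(62) = 961, so total surplus = 1441.5.

1441.50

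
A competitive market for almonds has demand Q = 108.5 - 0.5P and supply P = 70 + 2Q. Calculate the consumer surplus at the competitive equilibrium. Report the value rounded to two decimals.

Rewriting demand in inverse form: P = 217 - 2Q.
Setting demand equal to supply, 147 = 4Q, so Q* = 36.75 and P* = 143.5.
Consumer surplus is the triangle under demand above P*: (1/2)(36.75)(217 - 143.5) = (1/2)(36.75)(73.5) = 1350.5625.

1350.56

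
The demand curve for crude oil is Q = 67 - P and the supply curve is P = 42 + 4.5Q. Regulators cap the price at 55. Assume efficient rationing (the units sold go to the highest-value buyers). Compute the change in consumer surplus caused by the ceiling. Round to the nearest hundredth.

Rewriting demand in inverse form: P = 67 - Q.
Without the control, 67 - Q = 42 + 4.5Q so Q* = 4.5455 and P* = 62.4545.
At P = 55, sellers supply (55 - 42)/4.5 = 2.8889 while buyers want more, so the quantity traded is 2.8889 at price 55.
CS goes from (1/2)(4.5455)(4.5455) = 10.3306 to 30.4938 (computed as (67 - 55)(2.8889) - (1/2)(1)(2.8889)^2), a change of 20.1632.

20.16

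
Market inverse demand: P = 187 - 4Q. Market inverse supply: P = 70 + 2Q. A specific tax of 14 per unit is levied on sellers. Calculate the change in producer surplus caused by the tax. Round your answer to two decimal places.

-85.56

Without the tax, 187 - 4Q = 70 + 2Q so Q* = 19.5 and P* = 109.
With the tax, sellers need 14 more per unit: 187 - 4Q = 70 + 2Q + 14, so Q_t = 17.1667. Buyers pay P_b = 118.3333; sellers receive P_s = P_b - 14 = 104.3333.
PS falls from (1/2)(19.5)(39) = 380.25 to (1/2)(17.1667)(34.3333) = 294.6944, a change of -85.5556.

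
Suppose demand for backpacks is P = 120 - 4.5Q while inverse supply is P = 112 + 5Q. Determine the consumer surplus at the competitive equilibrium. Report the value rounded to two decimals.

Equilibrium: 120 - 4.5Q = 112 + 5Q, so Q* = 0.8421 and P* = 116.2105.
The demand choke price is 120, so CS = (1/2)(Q*)(120 - P*) = (1/2)(0.8421)(3.7895) = 1.5956.

1.60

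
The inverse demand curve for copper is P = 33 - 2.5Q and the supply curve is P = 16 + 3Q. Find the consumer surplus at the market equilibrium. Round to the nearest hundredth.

11.94

Setting demand equal to supply, 17 = 5.5Q, so Q* = 3.0909 and P* = 25.2727.
CS is the area between the demand curve and P* from 0 to Q*: (1/2)(3.0909)(7.7273) = 11.9421.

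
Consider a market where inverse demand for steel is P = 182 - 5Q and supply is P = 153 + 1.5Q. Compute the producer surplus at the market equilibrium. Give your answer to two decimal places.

14.93

Setting demand equal to supply, 29 = 6.5Q, so Q* = 4.4615 and P* = 159.6923.
Producer surplus is the triangle above supply below P*: (1/2)(4.4615)(159.6923 - 153) = (1/2)(4.4615)(6.6923) = 14.929.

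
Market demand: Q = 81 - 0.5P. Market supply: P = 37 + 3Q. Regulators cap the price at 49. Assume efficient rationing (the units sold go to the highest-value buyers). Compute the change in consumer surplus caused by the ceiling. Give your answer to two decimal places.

Rewriting demand in inverse form: P = 162 - 2Q.
Free-market equilibrium: 162 - 2Q = 37 + 3Q gives Q* = 25, P* = 112.
At P = 49, sellers supply (49 - 37)/3 = 4 while buyers want more, so the quantity traded is 4 at price 49.
CS goes from (1/2)(25)(50) = 625 to 436 (computed as (162 - 49)(4) - (1/2)(2)(4)^2), a change of -189.

-189.00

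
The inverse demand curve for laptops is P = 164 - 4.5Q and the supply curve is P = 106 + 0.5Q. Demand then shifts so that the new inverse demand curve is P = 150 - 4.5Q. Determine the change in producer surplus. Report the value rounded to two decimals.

-14.28

Initial equilibrium: Q_0 = 11.6, P_0 = 111.8; CS_0 = (1/2)(11.6)(52.2) = 302.76, PS_0 = (1/2)(11.6)(5.8) = 33.64.
New equilibrium: 150 - 4.5Q = 106 + 0.5Q gives Q_1 = 8.8, P_1 = 110.4; CS_1 = 174.24, PS_1 = 19.36.
Change in producer surplus = 19.36 - 33.64 = -14.28.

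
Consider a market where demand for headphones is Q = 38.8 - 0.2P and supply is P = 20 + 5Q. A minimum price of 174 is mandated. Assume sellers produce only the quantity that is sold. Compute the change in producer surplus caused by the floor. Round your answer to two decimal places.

-180.90

Rewriting demand in inverse form: P = 194 - 5Q.
Free-market equilibrium: 194 - 5Q = 20 + 5Q gives Q* = 17.4, P* = 107.
At the floor price 174, quantity demanded is (194 - 174)/5 = 4; demand is the short side, so Q = 4 trades at P = 174.
PS goes from (1/2)(17.4)(87) = 756.9 to 576 (computed as (174 - 20)(4) - (1/2)(5)(4)^2), a change of -180.9.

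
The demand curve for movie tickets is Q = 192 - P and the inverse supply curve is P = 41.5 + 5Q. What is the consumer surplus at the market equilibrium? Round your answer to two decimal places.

Rewriting demand in inverse form: P = 192 - Q.
Equilibrium: 192 - Q = 41.5 + 5Q, so Q* = 25.0833 and P* = 166.9167.
Consumer surplus is the triangle under demand above P*: (1/2)(25.0833)(192 - 166.9167) = (1/2)(25.0833)(25.0833) = 314.5868.

314.59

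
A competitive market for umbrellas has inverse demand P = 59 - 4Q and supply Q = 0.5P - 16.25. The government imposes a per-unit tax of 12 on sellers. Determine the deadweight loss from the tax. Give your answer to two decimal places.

12.00

Rewriting supply in inverse form: P = 32.5 + 2Q.
Without the tax, 59 - 4Q = 32.5 + 2Q so Q* = 4.4167 and P* = 41.3333.
A tax on sellers shifts supply up by 12: 59 - 4Q = 32.5 + 2Q + 12, so Q_t = 2.4167. Buyers pay P_b = 49.3333; sellers receive P_s = P_b - 12 = 37.3333.
The welfare triangle lost has base Q* - Q_t = 2 and height t = 12, so DWL = (1/2)(2)(12) = 12.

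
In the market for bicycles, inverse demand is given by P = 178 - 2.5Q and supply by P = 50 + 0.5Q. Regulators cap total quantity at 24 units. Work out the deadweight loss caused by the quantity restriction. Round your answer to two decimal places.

Unrestricted equilibrium: Q* = (178 - 50)/(2.5 + 0.5) = 42.6667.
At Q = 24 the demand price is 178 - 2.5(24) = 118 and the supply price is 50 + 0.5(24) = 62.
Deadweight loss is the triangle between the curves from 24 to 42.6667: (1/2)(118 - 62)(42.6667 - 24) = 522.6667.

522.67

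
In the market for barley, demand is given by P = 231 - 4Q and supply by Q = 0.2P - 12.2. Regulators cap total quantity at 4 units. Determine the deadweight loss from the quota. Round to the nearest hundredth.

997.56

Rewriting supply in inverse form: P = 61 + 5Q.
Unrestricted equilibrium: Q* = (231 - 61)/(4 + 5) = 18.8889.
At Q = 4 the demand price is 231 - 4(4) = 215 and the supply price is 61 + 5(4) = 81.
DWL = (1/2)(gap between curves at 4) x (Q* - 4) = (1/2)(134)(14.8889) = 997.5556.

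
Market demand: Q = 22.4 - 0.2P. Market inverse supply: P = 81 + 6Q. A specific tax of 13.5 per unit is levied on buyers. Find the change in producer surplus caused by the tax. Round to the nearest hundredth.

Rewriting demand in inverse form: P = 112 - 5Q.
Pre-tax equilibrium: 112 - 5Q = 81 + 6Q gives Q* = 2.8182, P* = 97.9091.
With the tax, buyers' net willingness to pay falls by 13.5: (112 - 13.5) - 5Q = 81 + 6Q, so Q_t = 1.5909. Buyers pay P_b = 104.0455; sellers receive P_s = P_b - 13.5 = 90.5455.
PS falls from (1/2)(2.8182)(16.9091) = 23.8264 to (1/2)(1.5909)(9.5455) = 7.593, a change of -16.2335.

-16.23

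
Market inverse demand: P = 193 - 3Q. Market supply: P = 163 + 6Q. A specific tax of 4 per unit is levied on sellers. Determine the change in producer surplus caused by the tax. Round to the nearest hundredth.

-8.30

Without the tax, 193 - 3Q = 163 + 6Q so Q* = 3.3333 and P* = 183.
A tax on sellers shifts supply up by 4: 193 - 3Q = 163 + 6Q + 4, so Q_t = 2.8889. Buyers pay P_b = 184.3333; sellers receive P_s = P_b - 4 = 180.3333.
PS falls from (1/2)(3.3333)(20) = 33.3333 to (1/2)(2.8889)(17.3333) = 25.037, a change of -8.2963.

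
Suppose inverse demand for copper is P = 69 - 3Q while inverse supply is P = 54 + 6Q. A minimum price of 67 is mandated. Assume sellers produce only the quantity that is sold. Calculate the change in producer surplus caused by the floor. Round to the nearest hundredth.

Without the control, 69 - 3Q = 54 + 6Q so Q* = 1.6667 and P* = 64.
At the floor price 67, quantity demanded is (69 - 67)/3 = 0.6667; demand is the short side, so Q = 0.6667 trades at P = 67.
PS goes from (1/2)(1.6667)(10) = 8.3333 to 7.3333 (computed as (67 - 54)(0.6667) - (1/2)(6)(0.6667)^2), a change of -1.

-1.00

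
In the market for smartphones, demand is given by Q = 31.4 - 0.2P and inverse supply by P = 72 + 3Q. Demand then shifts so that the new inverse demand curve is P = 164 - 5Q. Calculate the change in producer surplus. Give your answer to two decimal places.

Rewriting demand in inverse form: P = 157 - 5Q.
Initial equilibrium: Q_0 = 10.625, P_0 = 103.875; CS_0 = (1/2)(10.625)(53.125) = 282.2266, PS_0 = (1/2)(10.625)(31.875) = 169.3359.
New equilibrium: 164 - 5Q = 72 + 3Q gives Q_1 = 11.5, P_1 = 106.5; CS_1 = 330.625, PS_1 = 198.375.
Change in producer surplus = 198.375 - 169.3359 = 29.0391.

29.04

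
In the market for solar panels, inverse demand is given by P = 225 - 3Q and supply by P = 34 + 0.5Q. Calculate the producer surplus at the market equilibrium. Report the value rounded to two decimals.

Setting demand equal to supply, 191 = 3.5Q, so Q* = 54.5714 and P* = 61.2857.
Producer surplus is the triangle above supply below P*: (1/2)(54.5714)(61.2857 - 34) = (1/2)(54.5714)(27.2857) = 744.5102.

744.51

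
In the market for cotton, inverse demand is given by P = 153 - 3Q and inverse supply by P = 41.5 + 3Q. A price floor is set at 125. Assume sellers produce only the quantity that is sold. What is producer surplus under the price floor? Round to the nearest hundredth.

Without the control, 153 - 3Q = 41.5 + 3Q so Q* = 18.5833 and P* = 97.25.
At P = 125, buyers demand (153 - 125)/3 = 9.3333 while sellers would supply more, so the quantity traded is 9.3333 at price 125.
The supply price at Q = 9.3333 is 69.5. PS is the trapezoid between 125 and supply over [0, 9.3333]: (1/2)[(125 - 41.5) + (125 - 69.5)](9.3333) = 648.6667.

648.67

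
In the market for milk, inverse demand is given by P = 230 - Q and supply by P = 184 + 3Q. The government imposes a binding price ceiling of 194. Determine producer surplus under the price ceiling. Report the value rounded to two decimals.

Without the control, 230 - Q = 184 + 3Q so Q* = 11.5 and P* = 218.5.
At P = 194, sellers supply (194 - 184)/3 = 3.3333 while buyers want more, so the quantity traded is 3.3333 at price 194.
PS is the triangle above supply below 194: (1/2)(3.3333)(194 - 184) = 16.6667.

16.67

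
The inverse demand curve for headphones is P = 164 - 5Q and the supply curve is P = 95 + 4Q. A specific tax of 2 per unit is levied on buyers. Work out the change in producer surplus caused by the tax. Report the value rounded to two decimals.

-6.72

Without the tax, 164 - 5Q = 95 + 4Q so Q* = 7.6667 and P* = 125.6667.
A tax on buyers shifts demand down by 2: (164 - 2) - 5Q = 95 + 4Q, so Q_t = 7.4444. Buyers pay P_b = 126.7778; sellers receive P_s = P_b - 2 = 124.7778.
Producers lose the trapezoid between P_s and P* out to Q_t plus the triangle from Q_t to Q*: change in PS = 110.8395 - 117.5556 = -6.716.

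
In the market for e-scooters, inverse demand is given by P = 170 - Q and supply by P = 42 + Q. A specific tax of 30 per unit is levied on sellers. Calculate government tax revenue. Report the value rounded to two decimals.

Pre-tax equilibrium: 170 - Q = 42 + Q gives Q* = 64, P* = 106.
A tax on sellers shifts supply up by 30: 170 - Q = 42 + Q + 30, so Q_t = 49. Buyers pay P_b = 121; sellers receive P_s = P_b - 30 = 91.
Tax revenue = t x Q_t = 30 x 49 = 1470.

1470.00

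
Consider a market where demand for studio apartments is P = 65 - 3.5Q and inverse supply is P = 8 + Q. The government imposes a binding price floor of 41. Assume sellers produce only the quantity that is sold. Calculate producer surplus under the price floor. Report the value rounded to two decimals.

Free-market equilibrium: 65 - 3.5Q = 8 + Q gives Q* = 12.6667, P* = 20.6667.
At the floor price 41, quantity demanded is (65 - 41)/3.5 = 6.8571; demand is the short side, so Q = 6.8571 trades at P = 41.
The supply price at Q = 6.8571 is 14.8571. PS is the trapezoid between 41 and supply over [0, 6.8571]: (1/2)[(41 - 8) + (41 - 14.8571)](6.8571) = 202.7755.

202.78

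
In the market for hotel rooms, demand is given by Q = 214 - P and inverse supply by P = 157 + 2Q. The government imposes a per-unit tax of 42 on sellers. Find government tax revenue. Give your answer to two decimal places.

210.00

Rewriting demand in inverse form: P = 214 - Q.
Without the tax, 214 - Q = 157 + 2Q so Q* = 19 and P* = 195.
With the tax, sellers need 42 more per unit: 214 - Q = 157 + 2Q + 42, so Q_t = 5. Buyers pay P_b = 209; sellers receive P_s = P_b - 42 = 167.
Tax revenue = t x Q_t = 42 x 5 = 210.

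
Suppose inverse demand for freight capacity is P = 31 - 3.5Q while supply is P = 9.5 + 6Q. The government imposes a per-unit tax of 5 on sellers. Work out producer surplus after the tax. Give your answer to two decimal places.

9.05

Pre-tax equilibrium: 31 - 3.5Q = 9.5 + 6Q gives Q* = 2.2632, P* = 23.0789.
With the tax, sellers need 5 more per unit: 31 - 3.5Q = 9.5 + 6Q + 5, so Q_t = 1.7368. Buyers pay P_b = 24.9211; sellers receive P_s = P_b - 5 = 19.9211.
Producer surplus is the triangle above supply below P_s: (1/2)(1.7368)(19.9211 - 9.5) = 9.0499.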